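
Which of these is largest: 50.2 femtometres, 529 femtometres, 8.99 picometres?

50.2 femtometres = 0.0000000000000502 metres
529 femtometres = 0.000000000000529 metres
8.99 picometres = 0.00000000000899 metres

8.99 picometres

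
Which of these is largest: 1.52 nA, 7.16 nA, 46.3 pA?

1.52 nA = 0.00000000152 A
7.16 nA = 0.00000000716 A
46.3 pA = 0.0000000000463 A

7.16 nA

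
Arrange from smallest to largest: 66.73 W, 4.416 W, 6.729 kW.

66.73 W = 66.73 W
4.416 W = 4.416 W
6.729 kW = 6729 W

4.416 W < 66.73 W < 6.729 kW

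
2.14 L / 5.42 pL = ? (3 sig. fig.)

(2.14) / (5.42e-12) = 0.3948e12

395000000000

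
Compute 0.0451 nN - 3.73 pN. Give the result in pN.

In pN:
  0.0451 nN = 0.0451 × 10³ pN = 45.1
  3.73 pN → 3.73
Difference: 45.1 - 3.73 = 41.37

41.37 pN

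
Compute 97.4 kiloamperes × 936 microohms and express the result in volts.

91.1664 volts

97.4 × 10³ × 936 × 10⁻⁶ = 91166.4 × 10⁻³ V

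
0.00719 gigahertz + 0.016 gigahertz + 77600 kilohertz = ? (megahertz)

In megahertz:
  0.00719 gigahertz = 0.00719 × 10³ megahertz = 7.19
  0.016 gigahertz = 0.016 × 10³ megahertz = 16
  77600 kilohertz = 77600 × 10⁻³ megahertz = 77.6
Sum: 7.19 + 16 + 77.6 = 100.79

100.79 megahertz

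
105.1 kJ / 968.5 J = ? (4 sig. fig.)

108.5

(105.1e3) / (968.5) = 0.10852e3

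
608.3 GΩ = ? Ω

giga = 10^9, (no prefix) = 10^0; factor is 10^9.
608.3 × 10^9 = 608300000000

608300000000 Ω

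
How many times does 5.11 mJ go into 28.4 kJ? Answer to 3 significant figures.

5560000

(28.4 × 10³) / (5.11 × 10⁻³) = 5.558 × 10⁶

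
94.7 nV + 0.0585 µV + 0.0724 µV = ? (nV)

In nV:
  94.7 nV → 94.7
  0.0585 µV = 0.0585e3 nV = 58.5
  0.0724 µV = 0.0724e3 nV = 72.4
Sum: 94.7 + 58.5 + 72.4 = 225.6

225.6 nV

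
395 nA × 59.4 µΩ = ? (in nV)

0.023463 nV

395 × 10⁻⁹ × 59.4 × 10⁻⁶ = 23463 × 10⁻¹⁵ V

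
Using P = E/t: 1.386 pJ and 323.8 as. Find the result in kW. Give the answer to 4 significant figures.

(1.386 × 10⁻¹²) / (323.8 × 10⁻¹⁸) = 0.00428042 × 10⁶ W

4.280 kW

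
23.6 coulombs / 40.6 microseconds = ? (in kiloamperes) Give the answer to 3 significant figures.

581 kiloamperes

(23.6) / (40.6 × 10^-6) = 0.58128 × 10^6 A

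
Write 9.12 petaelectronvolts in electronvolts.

peta = 10¹⁵, (no prefix) = 10⁰; factor is 10¹⁵.
9.12 × 10¹⁵ = 9120000000000000

9120000000000000 electronvolts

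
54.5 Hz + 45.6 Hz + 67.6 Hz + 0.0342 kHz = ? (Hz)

201.9 Hz

In Hz:
  54.5 Hz → 54.5
  45.6 Hz → 45.6
  67.6 Hz → 67.6
  0.0342 kHz = 0.0342e3 Hz = 34.2
Sum: 54.5 + 45.6 + 67.6 + 34.2 = 201.9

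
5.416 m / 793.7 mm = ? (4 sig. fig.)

(5.416) / (793.7 × 10⁻³) = 0.0068237 × 10³

6.824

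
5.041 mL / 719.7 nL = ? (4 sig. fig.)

7004

(5.041 × 10⁻³) / (719.7 × 10⁻⁹) = 0.0070043 × 10⁶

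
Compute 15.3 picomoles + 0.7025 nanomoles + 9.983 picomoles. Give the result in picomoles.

In picomoles:
  15.3 picomoles → 15.3
  0.7025 nanomoles = 0.7025e3 picomoles = 702.5
  9.983 picomoles → 9.983
Sum: 15.3 + 702.5 + 9.983 = 727.783

727.783 picomoles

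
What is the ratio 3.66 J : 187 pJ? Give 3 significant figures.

(3.66) / (187e-12) = 0.01957e12

19600000000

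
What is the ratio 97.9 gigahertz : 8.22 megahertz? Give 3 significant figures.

11900

(97.9 × 10^9) / (8.22 × 10^6) = 11.91 × 10^3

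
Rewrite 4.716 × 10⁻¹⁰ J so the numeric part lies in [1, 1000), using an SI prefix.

471.6 pJ

= 471.6 × 10⁻¹² J; 10⁻¹² is pico.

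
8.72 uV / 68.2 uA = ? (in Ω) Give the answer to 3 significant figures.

0.128 Ω

(8.72e-6) / (68.2e-6) = 0.12786 Ω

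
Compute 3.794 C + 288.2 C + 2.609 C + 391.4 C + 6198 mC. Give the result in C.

In C:
  3.794 C → 3.794
  288.2 C → 288.2
  2.609 C → 2.609
  391.4 C → 391.4
  6198 mC = 6198e-3 C = 6.198
Sum: 3.794 + 288.2 + 2.609 + 391.4 + 6.198 = 692.201

692.201 C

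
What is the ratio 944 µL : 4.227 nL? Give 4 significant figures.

223300

(944 × 10^-6) / (4.227 × 10^-9) = 223.33 × 10^3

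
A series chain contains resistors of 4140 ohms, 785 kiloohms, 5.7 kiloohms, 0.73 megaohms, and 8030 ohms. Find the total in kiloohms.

In kiloohms:
  4140 ohms = 4140 × 10^-3 kiloohms = 4.14
  785 kiloohms → 785
  5.7 kiloohms → 5.7
  0.73 megaohms = 0.73 × 10^3 kiloohms = 730
  8030 ohms = 8030 × 10^-3 kiloohms = 8.03
Sum: 4.14 + 785 + 5.7 + 730 + 8.03 = 1532.87

1532.87 kiloohms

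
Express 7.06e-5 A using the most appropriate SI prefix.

70.6 μA

= 70.6e-6 A; 1e-6 is micro.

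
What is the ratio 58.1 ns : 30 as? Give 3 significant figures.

(58.1 × 10⁻⁹) / (30 × 10⁻¹⁸) = 1.937 × 10⁹

1940000000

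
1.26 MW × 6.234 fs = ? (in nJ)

1.26e6 × 6.234e-15 = 7.85484e-9 J

7.85484 nJ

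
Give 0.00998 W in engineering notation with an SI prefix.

= 9.98e-3 W; 1e-3 is milli.

9.98 mW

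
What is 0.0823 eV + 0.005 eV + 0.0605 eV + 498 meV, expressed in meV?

645.8 meV

In meV:
  0.0823 eV = 0.0823 × 10^3 meV = 82.3
  0.005 eV = 0.005 × 10^3 meV = 5
  0.0605 eV = 0.0605 × 10^3 meV = 60.5
  498 meV → 498
Sum: 82.3 + 5 + 60.5 + 498 = 645.8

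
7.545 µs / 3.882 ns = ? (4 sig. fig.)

1944

(7.545 × 10⁻⁶) / (3.882 × 10⁻⁹) = 1.9436 × 10³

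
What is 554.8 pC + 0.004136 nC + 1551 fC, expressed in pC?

560.487 pC

In pC:
  554.8 pC → 554.8
  0.004136 nC = 0.004136 × 10³ pC = 4.136
  1551 fC = 1551 × 10⁻³ pC = 1.551
Sum: 554.8 + 4.136 + 1.551 = 560.487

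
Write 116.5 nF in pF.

116500 pF

nano = 1e-9, pico = 1e-12; factor is 1e3.
116.5 × 1e3 = 116500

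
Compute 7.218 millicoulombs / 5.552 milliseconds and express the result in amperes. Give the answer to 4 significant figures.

1.300 amperes

(7.218 × 10⁻³) / (5.552 × 10⁻³) = 1.30007 A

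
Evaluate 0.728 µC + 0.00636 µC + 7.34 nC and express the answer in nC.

In nC:
  0.728 µC = 0.728 × 10³ nC = 728
  0.00636 µC = 0.00636 × 10³ nC = 6.36
  7.34 nC → 7.34
Sum: 728 + 6.36 + 7.34 = 741.7

741.7 nC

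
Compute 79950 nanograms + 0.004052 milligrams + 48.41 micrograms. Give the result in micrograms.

In micrograms:
  79950 nanograms = 79950e-3 micrograms = 79.95
  0.004052 milligrams = 0.004052e3 micrograms = 4.052
  48.41 micrograms → 48.41
Sum: 79.95 + 4.052 + 48.41 = 132.412

132.412 micrograms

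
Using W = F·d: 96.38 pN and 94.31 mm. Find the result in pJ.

9.0895978 pJ

96.38 × 10⁻¹² × 94.31 × 10⁻³ = 9089.5978 × 10⁻¹⁵ J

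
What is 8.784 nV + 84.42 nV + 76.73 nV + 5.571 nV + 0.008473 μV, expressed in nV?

183.978 nV

In nV:
  8.784 nV → 8.784
  84.42 nV → 84.42
  76.73 nV → 76.73
  5.571 nV → 5.571
  0.008473 μV = 0.008473 × 10³ nV = 8.473
Sum: 8.784 + 84.42 + 76.73 + 5.571 + 8.473 = 183.978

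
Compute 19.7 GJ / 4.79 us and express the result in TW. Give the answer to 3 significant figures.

(19.7 × 10⁹) / (4.79 × 10⁻⁶) = 4.1127 × 10¹⁵ W

4110 TW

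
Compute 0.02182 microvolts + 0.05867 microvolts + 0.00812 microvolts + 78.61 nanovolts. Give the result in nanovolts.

In nanovolts:
  0.02182 microvolts = 0.02182e3 nanovolts = 21.82
  0.05867 microvolts = 0.05867e3 nanovolts = 58.67
  0.00812 microvolts = 0.00812e3 nanovolts = 8.12
  78.61 nanovolts → 78.61
Sum: 21.82 + 58.67 + 8.12 + 78.61 = 167.22

167.22 nanovolts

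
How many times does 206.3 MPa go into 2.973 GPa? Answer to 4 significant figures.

(2.973e9) / (206.3e6) = 0.014411e3

14.41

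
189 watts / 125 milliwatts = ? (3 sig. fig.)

1510

(189) / (125 × 10^-3) = 1.512 × 10^3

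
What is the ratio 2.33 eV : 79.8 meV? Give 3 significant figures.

29.2

(2.33) / (79.8 × 10^-3) = 0.0292 × 10^3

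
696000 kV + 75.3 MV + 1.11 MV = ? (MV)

772.41 MV

In MV:
  696000 kV = 696000e-3 MV = 696
  75.3 MV → 75.3
  1.11 MV → 1.11
Sum: 696 + 75.3 + 1.11 = 772.41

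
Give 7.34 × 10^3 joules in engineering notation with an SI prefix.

= 7.34 × 10^3 joules; 10^3 is kilo.

7.34 kilojoules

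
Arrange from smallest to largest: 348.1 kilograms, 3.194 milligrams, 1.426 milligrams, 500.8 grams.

348.1 kilograms = 348100 grams
3.194 milligrams = 0.003194 grams
1.426 milligrams = 0.001426 grams
500.8 grams = 500.8 grams

1.426 milligrams < 3.194 milligrams < 500.8 grams < 348.1 kilograms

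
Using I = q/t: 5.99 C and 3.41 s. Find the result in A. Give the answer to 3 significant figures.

(5.99) / (3.41) = 1.7566 A

1.76 A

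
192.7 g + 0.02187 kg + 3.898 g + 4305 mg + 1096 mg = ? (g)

In g:
  192.7 g → 192.7
  0.02187 kg = 0.02187 × 10^3 g = 21.87
  3.898 g → 3.898
  4305 mg = 4305 × 10^-3 g = 4.305
  1096 mg = 1096 × 10^-3 g = 1.096
Sum: 192.7 + 21.87 + 3.898 + 4.305 + 1.096 = 223.869

223.869 g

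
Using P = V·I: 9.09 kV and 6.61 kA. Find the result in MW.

60.0849 MW

9.09e3 × 6.61e3 = 60.0849e6 W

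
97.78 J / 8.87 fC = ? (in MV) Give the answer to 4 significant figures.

(97.78) / (8.87e-15) = 11.0237e15 V

11020000000 MV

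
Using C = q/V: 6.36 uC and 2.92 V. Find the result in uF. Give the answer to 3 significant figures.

2.18 uF

(6.36 × 10⁻⁶) / (2.92) = 2.1781 × 10⁻⁶ F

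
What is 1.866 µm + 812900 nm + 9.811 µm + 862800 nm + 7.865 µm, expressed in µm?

In µm:
  1.866 µm → 1.866
  812900 nm = 812900 × 10⁻³ µm = 812.9
  9.811 µm → 9.811
  862800 nm = 862800 × 10⁻³ µm = 862.8
  7.865 µm → 7.865
Sum: 1.866 + 812.9 + 9.811 + 862.8 + 7.865 = 1695.242

1695.242 µm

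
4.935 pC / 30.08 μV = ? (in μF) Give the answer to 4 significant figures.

0.1641 μF

(4.935 × 10^-12) / (30.08 × 10^-6) = 0.164062 × 10^-6 F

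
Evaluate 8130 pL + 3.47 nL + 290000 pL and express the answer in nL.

301.6 nL

In nL:
  8130 pL = 8130e-3 nL = 8.13
  3.47 nL → 3.47
  290000 pL = 290000e-3 nL = 290
Sum: 8.13 + 3.47 + 290 = 301.6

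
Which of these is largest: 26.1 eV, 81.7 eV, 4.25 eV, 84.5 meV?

26.1 eV = 26.1 eV
81.7 eV = 81.7 eV
4.25 eV = 4.25 eV
84.5 meV = 0.0845 eV

81.7 eV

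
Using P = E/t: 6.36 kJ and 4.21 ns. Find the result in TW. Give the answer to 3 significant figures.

(6.36e3) / (4.21e-9) = 1.5107e12 W

1.51 TW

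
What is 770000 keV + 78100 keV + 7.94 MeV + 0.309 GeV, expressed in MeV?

In MeV:
  770000 keV = 770000e-3 MeV = 770
  78100 keV = 78100e-3 MeV = 78.1
  7.94 MeV → 7.94
  0.309 GeV = 0.309e3 MeV = 309
Sum: 770 + 78.1 + 7.94 + 309 = 1165.04

1165.04 MeV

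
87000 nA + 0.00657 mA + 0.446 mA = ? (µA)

In µA:
  87000 nA = 87000 × 10⁻³ µA = 87
  0.00657 mA = 0.00657 × 10³ µA = 6.57
  0.446 mA = 0.446 × 10³ µA = 446
Sum: 87 + 6.57 + 446 = 539.57

539.57 µA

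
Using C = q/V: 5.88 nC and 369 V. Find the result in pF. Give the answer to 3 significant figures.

15.9 pF

(5.88e-9) / (369) = 0.015935e-9 F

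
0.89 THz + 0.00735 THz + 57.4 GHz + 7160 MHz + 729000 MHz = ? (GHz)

In GHz:
  0.89 THz = 0.89 × 10^3 GHz = 890
  0.00735 THz = 0.00735 × 10^3 GHz = 7.35
  57.4 GHz → 57.4
  7160 MHz = 7160 × 10^-3 GHz = 7.16
  729000 MHz = 729000 × 10^-3 GHz = 729
Sum: 890 + 7.35 + 57.4 + 7.16 + 729 = 1690.91

1690.91 GHz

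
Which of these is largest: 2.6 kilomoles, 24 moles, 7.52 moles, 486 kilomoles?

486 kilomoles

2.6 kilomoles = 2600 moles
24 moles = 24 moles
7.52 moles = 7.52 moles
486 kilomoles = 486000 moles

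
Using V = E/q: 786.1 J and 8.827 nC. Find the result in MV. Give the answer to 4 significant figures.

(786.1) / (8.827 × 10⁻⁹) = 89.0563 × 10⁹ V

89060 MV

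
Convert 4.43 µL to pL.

4430000 pL

micro = 1e-6, pico = 1e-12; factor is 1e6.
4.43 × 1e6 = 4430000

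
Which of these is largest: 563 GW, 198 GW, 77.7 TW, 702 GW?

563 GW = 563000000000 W
198 GW = 198000000000 W
77.7 TW = 77700000000000 W
702 GW = 702000000000 W

77.7 TW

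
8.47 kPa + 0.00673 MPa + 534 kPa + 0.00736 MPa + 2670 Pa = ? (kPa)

559.23 kPa

In kPa:
  8.47 kPa → 8.47
  0.00673 MPa = 0.00673e3 kPa = 6.73
  534 kPa → 534
  0.00736 MPa = 0.00736e3 kPa = 7.36
  2670 Pa = 2670e-3 kPa = 2.67
Sum: 8.47 + 6.73 + 534 + 7.36 + 2.67 = 559.23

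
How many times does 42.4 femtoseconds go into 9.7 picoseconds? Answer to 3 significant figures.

(9.7 × 10⁻¹²) / (42.4 × 10⁻¹⁵) = 0.2288 × 10³

229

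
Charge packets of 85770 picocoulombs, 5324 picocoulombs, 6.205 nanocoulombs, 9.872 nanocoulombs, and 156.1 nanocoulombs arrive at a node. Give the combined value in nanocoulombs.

263.271 nanocoulombs

In nanocoulombs:
  85770 picocoulombs = 85770e-3 nanocoulombs = 85.77
  5324 picocoulombs = 5324e-3 nanocoulombs = 5.324
  6.205 nanocoulombs → 6.205
  9.872 nanocoulombs → 9.872
  156.1 nanocoulombs → 156.1
Sum: 85.77 + 5.324 + 6.205 + 9.872 + 156.1 = 263.271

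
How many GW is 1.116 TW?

tera = 10¹², giga = 10⁹; factor is 10³.
1.116 × 10³ = 1116

1116 GW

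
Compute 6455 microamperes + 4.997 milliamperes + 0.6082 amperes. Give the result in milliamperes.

In milliamperes:
  6455 microamperes = 6455e-3 milliamperes = 6.455
  4.997 milliamperes → 4.997
  0.6082 amperes = 0.6082e3 milliamperes = 608.2
Sum: 6.455 + 4.997 + 608.2 = 619.652

619.652 milliamperes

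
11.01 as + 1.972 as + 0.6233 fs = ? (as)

In as:
  11.01 as → 11.01
  1.972 as → 1.972
  0.6233 fs = 0.6233 × 10^3 as = 623.3
Sum: 11.01 + 1.972 + 623.3 = 636.282

636.282 as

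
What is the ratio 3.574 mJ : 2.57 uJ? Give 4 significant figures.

(3.574e-3) / (2.57e-6) = 1.3907e3

1391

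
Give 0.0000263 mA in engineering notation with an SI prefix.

26.3 nA

= 26.3 × 10^-9 A; 10^-9 is nano.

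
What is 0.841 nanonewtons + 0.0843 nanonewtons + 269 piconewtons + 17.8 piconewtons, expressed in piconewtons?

In piconewtons:
  0.841 nanonewtons = 0.841e3 piconewtons = 841
  0.0843 nanonewtons = 0.0843e3 piconewtons = 84.3
  269 piconewtons → 269
  17.8 piconewtons → 17.8
Sum: 841 + 84.3 + 269 + 17.8 = 1212.1

1212.1 piconewtons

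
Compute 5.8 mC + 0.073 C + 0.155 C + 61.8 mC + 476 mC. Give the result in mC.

In mC:
  5.8 mC → 5.8
  0.073 C = 0.073e3 mC = 73
  0.155 C = 0.155e3 mC = 155
  61.8 mC → 61.8
  476 mC → 476
Sum: 5.8 + 73 + 155 + 61.8 + 476 = 771.6

771.6 mC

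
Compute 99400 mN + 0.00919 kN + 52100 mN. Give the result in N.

In N:
  99400 mN = 99400 × 10^-3 N = 99.4
  0.00919 kN = 0.00919 × 10^3 N = 9.19
  52100 mN = 52100 × 10^-3 N = 52.1
Sum: 99.4 + 9.19 + 52.1 = 160.69

160.69 N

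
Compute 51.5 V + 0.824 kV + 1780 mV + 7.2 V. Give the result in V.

884.48 V

In V:
  51.5 V → 51.5
  0.824 kV = 0.824 × 10³ V = 824
  1780 mV = 1780 × 10⁻³ V = 1.78
  7.2 V → 7.2
Sum: 51.5 + 824 + 1.78 + 7.2 = 884.48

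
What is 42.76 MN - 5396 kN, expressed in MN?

In MN:
  42.76 MN → 42.76
  5396 kN = 5396e-3 MN = 5.396
Difference: 42.76 - 5.396 = 37.364

37.364 MN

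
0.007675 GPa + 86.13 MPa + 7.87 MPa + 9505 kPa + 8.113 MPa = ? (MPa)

119.293 MPa

In MPa:
  0.007675 GPa = 0.007675 × 10³ MPa = 7.675
  86.13 MPa → 86.13
  7.87 MPa → 7.87
  9505 kPa = 9505 × 10⁻³ MPa = 9.505
  8.113 MPa → 8.113
Sum: 7.675 + 86.13 + 7.87 + 9.505 + 8.113 = 119.293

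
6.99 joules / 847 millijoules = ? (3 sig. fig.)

(6.99) / (847 × 10⁻³) = 0.008253 × 10³

8.25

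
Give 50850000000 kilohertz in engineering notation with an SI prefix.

50.85 terahertz

= 50.85 × 10^12 hertz; 10^12 is tera.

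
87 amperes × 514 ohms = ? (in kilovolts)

87 × 514 = 44718 V

44.718 kilovolts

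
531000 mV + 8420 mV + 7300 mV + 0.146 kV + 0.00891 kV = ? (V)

701.63 V

In V:
  531000 mV = 531000e-3 V = 531
  8420 mV = 8420e-3 V = 8.42
  7300 mV = 7300e-3 V = 7.3
  0.146 kV = 0.146e3 V = 146
  0.00891 kV = 0.00891e3 V = 8.91
Sum: 531 + 8.42 + 7.3 + 146 + 8.91 = 701.63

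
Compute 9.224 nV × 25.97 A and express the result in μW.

0.23954728 μW

9.224 × 10^-9 × 25.97 = 239.54728 × 10^-9 W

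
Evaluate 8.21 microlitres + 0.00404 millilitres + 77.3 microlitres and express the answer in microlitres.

In microlitres:
  8.21 microlitres → 8.21
  0.00404 millilitres = 0.00404 × 10³ microlitres = 4.04
  77.3 microlitres → 77.3
Sum: 8.21 + 4.04 + 77.3 = 89.55

89.55 microlitres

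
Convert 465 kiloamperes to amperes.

kilo = 1e3, (no prefix) = 1e0; factor is 1e3.
465 × 1e3 = 465000

465000 amperes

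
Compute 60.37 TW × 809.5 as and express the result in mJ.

60.37 × 10^12 × 809.5 × 10^-18 = 48869.515 × 10^-6 J

48.869515 mJ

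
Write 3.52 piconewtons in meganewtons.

pico = 10⁻¹², mega = 10⁶; factor is 10⁻¹⁸.
3.52 × 10⁻¹⁸ = 0.00000000000000000352

0.00000000000000000352 meganewtons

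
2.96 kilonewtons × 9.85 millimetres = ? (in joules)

29.156 joules

2.96e3 × 9.85e-3 = 29.156 J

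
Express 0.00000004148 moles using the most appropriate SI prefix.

41.48 nanomoles

= 41.48 × 10⁻⁹ moles; 10⁻⁹ is nano.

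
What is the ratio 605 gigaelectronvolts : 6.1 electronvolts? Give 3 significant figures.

99200000000

(605 × 10^9) / (6.1) = 99.18 × 10^9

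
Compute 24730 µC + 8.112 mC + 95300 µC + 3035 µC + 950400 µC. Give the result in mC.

In mC:
  24730 µC = 24730e-3 mC = 24.73
  8.112 mC → 8.112
  95300 µC = 95300e-3 mC = 95.3
  3035 µC = 3035e-3 mC = 3.035
  950400 µC = 950400e-3 mC = 950.4
Sum: 24.73 + 8.112 + 95.3 + 3.035 + 950.4 = 1081.577

1081.577 mC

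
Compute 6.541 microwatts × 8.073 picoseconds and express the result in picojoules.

0.000052805493 picojoules

6.541 × 10^-6 × 8.073 × 10^-12 = 52.805493 × 10^-18 J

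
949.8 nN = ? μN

0.9498 μN

nano = 1e-9, micro = 1e-6; factor is 1e-3.
949.8 × 1e-3 = 0.9498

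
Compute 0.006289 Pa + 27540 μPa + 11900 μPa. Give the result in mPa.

45.729 mPa

In mPa:
  0.006289 Pa = 0.006289 × 10³ mPa = 6.289
  27540 μPa = 27540 × 10⁻³ mPa = 27.54
  11900 μPa = 11900 × 10⁻³ mPa = 11.9
Sum: 6.289 + 27.54 + 11.9 = 45.729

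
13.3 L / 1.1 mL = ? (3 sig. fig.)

12100

(13.3) / (1.1e-3) = 12.09e3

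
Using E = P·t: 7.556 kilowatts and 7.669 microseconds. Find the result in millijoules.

7.556 × 10^3 × 7.669 × 10^-6 = 57.946964 × 10^-3 J

57.946964 millijoules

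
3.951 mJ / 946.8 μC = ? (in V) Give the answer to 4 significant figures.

(3.951 × 10^-3) / (946.8 × 10^-6) = 0.004173 × 10^3 V

4.173 V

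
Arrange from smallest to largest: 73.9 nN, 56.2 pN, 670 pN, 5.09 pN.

5.09 pN < 56.2 pN < 670 pN < 73.9 nN

73.9 nN = 0.0000000739 N
56.2 pN = 0.0000000000562 N
670 pN = 0.00000000067 N
5.09 pN = 0.00000000000509 N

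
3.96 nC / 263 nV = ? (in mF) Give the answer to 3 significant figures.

(3.96 × 10^-9) / (263 × 10^-9) = 0.015057 F

15.1 mF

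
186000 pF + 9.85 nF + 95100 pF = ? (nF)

290.95 nF

In nF:
  186000 pF = 186000 × 10⁻³ nF = 186
  9.85 nF → 9.85
  95100 pF = 95100 × 10⁻³ nF = 95.1
Sum: 186 + 9.85 + 95.1 = 290.95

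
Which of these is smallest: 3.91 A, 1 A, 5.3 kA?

3.91 A = 3.91 A
1 A = 1 A
5.3 kA = 5300 A

1 A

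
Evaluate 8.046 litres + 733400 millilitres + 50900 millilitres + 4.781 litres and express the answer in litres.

797.127 litres

In litres:
  8.046 litres → 8.046
  733400 millilitres = 733400e-3 litres = 733.4
  50900 millilitres = 50900e-3 litres = 50.9
  4.781 litres → 4.781
Sum: 8.046 + 733.4 + 50.9 + 4.781 = 797.127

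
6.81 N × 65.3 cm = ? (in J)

6.81 × 65.3 × 10^-2 = 444.693 × 10^-2 J

4.44693 J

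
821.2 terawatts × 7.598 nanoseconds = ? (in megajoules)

6.2394776 megajoules

821.2 × 10¹² × 7.598 × 10⁻⁹ = 6239.4776 × 10³ J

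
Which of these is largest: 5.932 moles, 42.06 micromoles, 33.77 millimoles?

5.932 moles

5.932 moles = 5.932 moles
42.06 micromoles = 0.00004206 moles
33.77 millimoles = 0.03377 moles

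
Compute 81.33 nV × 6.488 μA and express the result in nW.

0.00052766904 nW

81.33 × 10^-9 × 6.488 × 10^-6 = 527.66904 × 10^-15 W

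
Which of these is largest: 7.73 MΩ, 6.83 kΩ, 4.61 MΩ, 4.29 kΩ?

7.73 MΩ

7.73 MΩ = 7730000 Ω
6.83 kΩ = 6830 Ω
4.61 MΩ = 4610000 Ω
4.29 kΩ = 4290 Ω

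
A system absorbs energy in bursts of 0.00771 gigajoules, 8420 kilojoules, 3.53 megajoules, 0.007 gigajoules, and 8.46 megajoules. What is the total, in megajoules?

In megajoules:
  0.00771 gigajoules = 0.00771 × 10³ megajoules = 7.71
  8420 kilojoules = 8420 × 10⁻³ megajoules = 8.42
  3.53 megajoules → 3.53
  0.007 gigajoules = 0.007 × 10³ megajoules = 7
  8.46 megajoules → 8.46
Sum: 7.71 + 8.42 + 3.53 + 7 + 8.46 = 35.12

35.12 megajoules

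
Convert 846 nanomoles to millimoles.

nano = 1e-9, milli = 1e-3; factor is 1e-6.
846 × 1e-6 = 0.000846

0.000846 millimoles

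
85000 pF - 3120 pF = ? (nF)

In nF:
  85000 pF = 85000 × 10⁻³ nF = 85
  3120 pF = 3120 × 10⁻³ nF = 3.12
Difference: 85 - 3.12 = 81.88

81.88 nF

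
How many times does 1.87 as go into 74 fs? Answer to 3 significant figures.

(74 × 10^-15) / (1.87 × 10^-18) = 39.57 × 10^3

39600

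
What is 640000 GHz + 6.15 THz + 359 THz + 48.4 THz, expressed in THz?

In THz:
  640000 GHz = 640000 × 10⁻³ THz = 640
  6.15 THz → 6.15
  359 THz → 359
  48.4 THz → 48.4
Sum: 640 + 6.15 + 359 + 48.4 = 1053.55

1053.55 THz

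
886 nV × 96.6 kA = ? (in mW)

85.5876 mW

886 × 10⁻⁹ × 96.6 × 10³ = 85587.6 × 10⁻⁶ W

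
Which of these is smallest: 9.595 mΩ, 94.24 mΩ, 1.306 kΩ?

9.595 mΩ = 0.009595 Ω
94.24 mΩ = 0.09424 Ω
1.306 kΩ = 1306 Ω

9.595 mΩ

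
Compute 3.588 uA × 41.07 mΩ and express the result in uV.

3.588 × 10^-6 × 41.07 × 10^-3 = 147.35916 × 10^-9 V

0.14735916 uV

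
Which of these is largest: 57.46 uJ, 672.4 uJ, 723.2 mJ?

723.2 mJ

57.46 uJ = 0.00005746 J
672.4 uJ = 0.0006724 J
723.2 mJ = 0.7232 J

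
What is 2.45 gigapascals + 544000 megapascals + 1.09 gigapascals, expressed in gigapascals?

In gigapascals:
  2.45 gigapascals → 2.45
  544000 megapascals = 544000 × 10^-3 gigapascals = 544
  1.09 gigapascals → 1.09
Sum: 2.45 + 544 + 1.09 = 547.54

547.54 gigapascals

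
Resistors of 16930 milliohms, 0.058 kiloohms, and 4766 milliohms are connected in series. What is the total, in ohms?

In ohms:
  16930 milliohms = 16930 × 10^-3 ohms = 16.93
  0.058 kiloohms = 0.058 × 10^3 ohms = 58
  4766 milliohms = 4766 × 10^-3 ohms = 4.766
Sum: 16.93 + 58 + 4.766 = 79.696

79.696 ohms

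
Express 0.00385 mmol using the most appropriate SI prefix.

3.85 umol

= 3.85 × 10⁻⁶ mol; 10⁻⁶ is micro.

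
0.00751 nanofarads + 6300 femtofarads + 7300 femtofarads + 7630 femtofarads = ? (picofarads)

In picofarads:
  0.00751 nanofarads = 0.00751 × 10^3 picofarads = 7.51
  6300 femtofarads = 6300 × 10^-3 picofarads = 6.3
  7300 femtofarads = 7300 × 10^-3 picofarads = 7.3
  7630 femtofarads = 7630 × 10^-3 picofarads = 7.63
Sum: 7.51 + 6.3 + 7.3 + 7.63 = 28.74

28.74 picofarads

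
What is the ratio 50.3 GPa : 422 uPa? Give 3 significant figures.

(50.3e9) / (422e-6) = 0.1192e15

119000000000000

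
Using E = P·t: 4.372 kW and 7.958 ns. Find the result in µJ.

4.372 × 10³ × 7.958 × 10⁻⁹ = 34.792376 × 10⁻⁶ J

34.792376 µJ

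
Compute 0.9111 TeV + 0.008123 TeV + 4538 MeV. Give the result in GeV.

923.761 GeV

In GeV:
  0.9111 TeV = 0.9111 × 10³ GeV = 911.1
  0.008123 TeV = 0.008123 × 10³ GeV = 8.123
  4538 MeV = 4538 × 10⁻³ GeV = 4.538
Sum: 911.1 + 8.123 + 4.538 = 923.761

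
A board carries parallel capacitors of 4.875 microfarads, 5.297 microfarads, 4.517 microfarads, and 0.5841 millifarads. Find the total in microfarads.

598.789 microfarads

In microfarads:
  4.875 microfarads → 4.875
  5.297 microfarads → 5.297
  4.517 microfarads → 4.517
  0.5841 millifarads = 0.5841e3 microfarads = 584.1
Sum: 4.875 + 5.297 + 4.517 + 584.1 = 598.789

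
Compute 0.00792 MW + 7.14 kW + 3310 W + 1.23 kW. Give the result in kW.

19.6 kW

In kW:
  0.00792 MW = 0.00792e3 kW = 7.92
  7.14 kW → 7.14
  3310 W = 3310e-3 kW = 3.31
  1.23 kW → 1.23
Sum: 7.92 + 7.14 + 3.31 + 1.23 = 19.6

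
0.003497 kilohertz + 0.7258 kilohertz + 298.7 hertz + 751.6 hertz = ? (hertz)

1779.597 hertz

In hertz:
  0.003497 kilohertz = 0.003497e3 hertz = 3.497
  0.7258 kilohertz = 0.7258e3 hertz = 725.8
  298.7 hertz → 298.7
  751.6 hertz → 751.6
Sum: 3.497 + 725.8 + 298.7 + 751.6 = 1779.597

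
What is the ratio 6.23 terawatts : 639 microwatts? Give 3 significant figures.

(6.23 × 10^12) / (639 × 10^-6) = 0.00975 × 10^18

9750000000000000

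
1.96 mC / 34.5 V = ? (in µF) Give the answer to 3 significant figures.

(1.96e-3) / (34.5) = 0.056812e-3 F

56.8 µF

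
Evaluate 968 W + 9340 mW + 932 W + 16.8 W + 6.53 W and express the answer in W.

In W:
  968 W → 968
  9340 mW = 9340e-3 W = 9.34
  932 W → 932
  16.8 W → 16.8
  6.53 W → 6.53
Sum: 968 + 9.34 + 932 + 16.8 + 6.53 = 1932.67

1932.67 W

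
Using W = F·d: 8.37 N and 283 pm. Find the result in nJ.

2.36871 nJ

8.37 × 283 × 10⁻¹² = 2368.71 × 10⁻¹² J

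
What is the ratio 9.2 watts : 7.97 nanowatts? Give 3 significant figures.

(9.2) / (7.97e-9) = 1.154e9

1150000000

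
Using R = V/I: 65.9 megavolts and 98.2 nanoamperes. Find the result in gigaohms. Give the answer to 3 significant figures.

671000 gigaohms

(65.9 × 10^6) / (98.2 × 10^-9) = 0.67108 × 10^15 Ω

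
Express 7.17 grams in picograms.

(no prefix) = 10^0, pico = 10^-12; factor is 10^12.
7.17 × 10^12 = 7170000000000

7170000000000 picograms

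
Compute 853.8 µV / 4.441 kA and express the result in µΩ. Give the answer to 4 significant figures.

(853.8 × 10^-6) / (4.441 × 10^3) = 192.254 × 10^-9 Ω

0.1923 µΩ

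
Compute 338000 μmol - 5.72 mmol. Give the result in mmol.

In mmol:
  338000 μmol = 338000 × 10⁻³ mmol = 338
  5.72 mmol → 5.72
Difference: 338 - 5.72 = 332.28

332.28 mmol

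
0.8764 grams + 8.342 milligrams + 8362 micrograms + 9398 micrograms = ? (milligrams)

In milligrams:
  0.8764 grams = 0.8764 × 10^3 milligrams = 876.4
  8.342 milligrams → 8.342
  8362 micrograms = 8362 × 10^-3 milligrams = 8.362
  9398 micrograms = 9398 × 10^-3 milligrams = 9.398
Sum: 876.4 + 8.342 + 8.362 + 9.398 = 902.502

902.502 milligrams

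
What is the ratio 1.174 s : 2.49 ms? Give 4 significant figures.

471.5

(1.174) / (2.49 × 10⁻³) = 0.47149 × 10³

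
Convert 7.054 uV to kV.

micro = 10⁻⁶, kilo = 10³; factor is 10⁻⁹.
7.054 × 10⁻⁹ = 0.000000007054

0.000000007054 kV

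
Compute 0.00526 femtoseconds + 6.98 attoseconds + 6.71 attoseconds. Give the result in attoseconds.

In attoseconds:
  0.00526 femtoseconds = 0.00526 × 10³ attoseconds = 5.26
  6.98 attoseconds → 6.98
  6.71 attoseconds → 6.71
Sum: 5.26 + 6.98 + 6.71 = 18.95

18.95 attoseconds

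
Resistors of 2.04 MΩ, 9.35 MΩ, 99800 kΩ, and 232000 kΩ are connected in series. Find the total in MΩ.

In MΩ:
  2.04 MΩ → 2.04
  9.35 MΩ → 9.35
  99800 kΩ = 99800e-3 MΩ = 99.8
  232000 kΩ = 232000e-3 MΩ = 232
Sum: 2.04 + 9.35 + 99.8 + 232 = 343.19

343.19 MΩ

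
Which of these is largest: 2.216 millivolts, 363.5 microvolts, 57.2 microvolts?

2.216 millivolts

2.216 millivolts = 0.002216 volts
363.5 microvolts = 0.0003635 volts
57.2 microvolts = 0.0000572 volts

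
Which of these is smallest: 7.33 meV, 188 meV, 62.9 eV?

7.33 meV = 0.00733 eV
188 meV = 0.188 eV
62.9 eV = 62.9 eV

7.33 meV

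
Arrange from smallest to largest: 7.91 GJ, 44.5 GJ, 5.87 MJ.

7.91 GJ = 7910000000 J
44.5 GJ = 44500000000 J
5.87 MJ = 5870000 J

5.87 MJ < 7.91 GJ < 44.5 GJ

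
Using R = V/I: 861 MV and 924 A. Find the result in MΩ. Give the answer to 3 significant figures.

0.932 MΩ

(861 × 10^6) / (924) = 0.93182 × 10^6 Ω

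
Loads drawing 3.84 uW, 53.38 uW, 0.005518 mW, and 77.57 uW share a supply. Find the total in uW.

140.308 uW

In uW:
  3.84 uW → 3.84
  53.38 uW → 53.38
  0.005518 mW = 0.005518 × 10^3 uW = 5.518
  77.57 uW → 77.57
Sum: 3.84 + 53.38 + 5.518 + 77.57 = 140.308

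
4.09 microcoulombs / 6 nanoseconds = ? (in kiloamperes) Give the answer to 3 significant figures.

0.682 kiloamperes

(4.09e-6) / (6e-9) = 0.68167e3 A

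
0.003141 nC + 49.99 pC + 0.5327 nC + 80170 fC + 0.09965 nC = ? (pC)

In pC:
  0.003141 nC = 0.003141 × 10^3 pC = 3.141
  49.99 pC → 49.99
  0.5327 nC = 0.5327 × 10^3 pC = 532.7
  80170 fC = 80170 × 10^-3 pC = 80.17
  0.09965 nC = 0.09965 × 10^3 pC = 99.65
Sum: 3.141 + 49.99 + 532.7 + 80.17 + 99.65 = 765.651

765.651 pC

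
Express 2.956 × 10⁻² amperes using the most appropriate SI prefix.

29.56 milliamperes

= 29.56 × 10⁻³ amperes; 10⁻³ is milli.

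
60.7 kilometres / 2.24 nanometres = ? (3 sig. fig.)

(60.7e3) / (2.24e-9) = 27.1e12

27100000000000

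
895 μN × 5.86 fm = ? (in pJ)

895 × 10⁻⁶ × 5.86 × 10⁻¹⁵ = 5244.7 × 10⁻²¹ J

0.0000052447 pJ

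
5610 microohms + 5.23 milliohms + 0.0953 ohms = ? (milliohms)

106.14 milliohms

In milliohms:
  5610 microohms = 5610 × 10⁻³ milliohms = 5.61
  5.23 milliohms → 5.23
  0.0953 ohms = 0.0953 × 10³ milliohms = 95.3
Sum: 5.61 + 5.23 + 95.3 = 106.14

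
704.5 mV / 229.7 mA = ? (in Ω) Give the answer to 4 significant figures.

(704.5 × 10⁻³) / (229.7 × 10⁻³) = 3.06704 Ω

3.067 Ω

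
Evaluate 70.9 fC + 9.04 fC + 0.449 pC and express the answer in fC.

528.94 fC

In fC:
  70.9 fC → 70.9
  9.04 fC → 9.04
  0.449 pC = 0.449 × 10³ fC = 449
Sum: 70.9 + 9.04 + 449 = 528.94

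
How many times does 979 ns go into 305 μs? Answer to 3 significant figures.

312

(305e-6) / (979e-9) = 0.3115e3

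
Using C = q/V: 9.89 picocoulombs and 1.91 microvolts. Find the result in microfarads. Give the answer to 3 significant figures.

5.18 microfarads

(9.89 × 10^-12) / (1.91 × 10^-6) = 5.178 × 10^-6 F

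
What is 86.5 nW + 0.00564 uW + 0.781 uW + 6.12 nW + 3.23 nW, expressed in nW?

882.49 nW

In nW:
  86.5 nW → 86.5
  0.00564 uW = 0.00564 × 10^3 nW = 5.64
  0.781 uW = 0.781 × 10^3 nW = 781
  6.12 nW → 6.12
  3.23 nW → 3.23
Sum: 86.5 + 5.64 + 781 + 6.12 + 3.23 = 882.49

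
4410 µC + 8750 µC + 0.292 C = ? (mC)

305.16 mC

In mC:
  4410 µC = 4410 × 10^-3 mC = 4.41
  8750 µC = 8750 × 10^-3 mC = 8.75
  0.292 C = 0.292 × 10^3 mC = 292
Sum: 4.41 + 8.75 + 292 = 305.16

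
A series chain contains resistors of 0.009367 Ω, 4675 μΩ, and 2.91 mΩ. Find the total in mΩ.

16.952 mΩ

In mΩ:
  0.009367 Ω = 0.009367 × 10³ mΩ = 9.367
  4675 μΩ = 4675 × 10⁻³ mΩ = 4.675
  2.91 mΩ → 2.91
Sum: 9.367 + 4.675 + 2.91 = 16.952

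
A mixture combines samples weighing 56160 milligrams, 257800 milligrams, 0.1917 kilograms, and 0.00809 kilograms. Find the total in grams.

513.75 grams

In grams:
  56160 milligrams = 56160e-3 grams = 56.16
  257800 milligrams = 257800e-3 grams = 257.8
  0.1917 kilograms = 0.1917e3 grams = 191.7
  0.00809 kilograms = 0.00809e3 grams = 8.09
Sum: 56.16 + 257.8 + 191.7 + 8.09 = 513.75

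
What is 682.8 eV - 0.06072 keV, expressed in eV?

622.08 eV

In eV:
  682.8 eV → 682.8
  0.06072 keV = 0.06072e3 eV = 60.72
Difference: 682.8 - 60.72 = 622.08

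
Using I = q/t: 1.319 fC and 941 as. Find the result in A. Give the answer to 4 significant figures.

1.402 A

(1.319 × 10^-15) / (941 × 10^-18) = 0.0014017 × 10^3 A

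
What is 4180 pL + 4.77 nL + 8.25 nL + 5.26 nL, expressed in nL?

22.46 nL

In nL:
  4180 pL = 4180 × 10^-3 nL = 4.18
  4.77 nL → 4.77
  8.25 nL → 8.25
  5.26 nL → 5.26
Sum: 4.18 + 4.77 + 8.25 + 5.26 = 22.46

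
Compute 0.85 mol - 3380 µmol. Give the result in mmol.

In mmol:
  0.85 mol = 0.85 × 10³ mmol = 850
  3380 µmol = 3380 × 10⁻³ mmol = 3.38
Difference: 850 - 3.38 = 846.62

846.62 mmol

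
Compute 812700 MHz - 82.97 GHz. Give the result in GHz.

In GHz:
  812700 MHz = 812700 × 10⁻³ GHz = 812.7
  82.97 GHz → 82.97
Difference: 812.7 - 82.97 = 729.73

729.73 GHz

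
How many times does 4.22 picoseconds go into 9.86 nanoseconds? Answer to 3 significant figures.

2340

(9.86 × 10^-9) / (4.22 × 10^-12) = 2.336 × 10^3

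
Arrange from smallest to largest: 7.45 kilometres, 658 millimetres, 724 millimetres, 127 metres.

7.45 kilometres = 7450 metres
658 millimetres = 0.658 metres
724 millimetres = 0.724 metres
127 metres = 127 metres

658 millimetres < 724 millimetres < 127 metres < 7.45 kilometres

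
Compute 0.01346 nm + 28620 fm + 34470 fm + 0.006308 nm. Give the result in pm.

82.858 pm

In pm:
  0.01346 nm = 0.01346e3 pm = 13.46
  28620 fm = 28620e-3 pm = 28.62
  34470 fm = 34470e-3 pm = 34.47
  0.006308 nm = 0.006308e3 pm = 6.308
Sum: 13.46 + 28.62 + 34.47 + 6.308 = 82.858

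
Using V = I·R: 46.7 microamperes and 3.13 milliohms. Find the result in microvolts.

46.7 × 10^-6 × 3.13 × 10^-3 = 146.171 × 10^-9 V

0.146171 microvolts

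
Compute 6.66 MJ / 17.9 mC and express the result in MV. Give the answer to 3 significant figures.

372 MV

(6.66 × 10⁶) / (17.9 × 10⁻³) = 0.37207 × 10⁹ V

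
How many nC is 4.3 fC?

0.0000043 nC

femto = 10^-15, nano = 10^-9; factor is 10^-6.
4.3 × 10^-6 = 0.0000043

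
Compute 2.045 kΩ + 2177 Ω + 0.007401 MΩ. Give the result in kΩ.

11.623 kΩ

In kΩ:
  2.045 kΩ → 2.045
  2177 Ω = 2177 × 10⁻³ kΩ = 2.177
  0.007401 MΩ = 0.007401 × 10³ kΩ = 7.401
Sum: 2.045 + 2.177 + 7.401 = 11.623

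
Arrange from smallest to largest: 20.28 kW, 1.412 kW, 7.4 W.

20.28 kW = 20280 W
1.412 kW = 1412 W
7.4 W = 7.4 W

7.4 W < 1.412 kW < 20.28 kW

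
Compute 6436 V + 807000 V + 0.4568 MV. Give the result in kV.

1270.236 kV

In kV:
  6436 V = 6436 × 10^-3 kV = 6.436
  807000 V = 807000 × 10^-3 kV = 807
  0.4568 MV = 0.4568 × 10^3 kV = 456.8
Sum: 6.436 + 807 + 456.8 = 1270.236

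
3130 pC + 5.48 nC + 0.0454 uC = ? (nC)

54.01 nC

In nC:
  3130 pC = 3130 × 10⁻³ nC = 3.13
  5.48 nC → 5.48
  0.0454 uC = 0.0454 × 10³ nC = 45.4
Sum: 3.13 + 5.48 + 45.4 = 54.01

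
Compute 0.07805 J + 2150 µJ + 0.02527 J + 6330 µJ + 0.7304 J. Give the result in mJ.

842.2 mJ

In mJ:
  0.07805 J = 0.07805 × 10^3 mJ = 78.05
  2150 µJ = 2150 × 10^-3 mJ = 2.15
  0.02527 J = 0.02527 × 10^3 mJ = 25.27
  6330 µJ = 6330 × 10^-3 mJ = 6.33
  0.7304 J = 0.7304 × 10^3 mJ = 730.4
Sum: 78.05 + 2.15 + 25.27 + 6.33 + 730.4 = 842.2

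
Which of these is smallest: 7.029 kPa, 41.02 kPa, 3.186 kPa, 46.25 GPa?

7.029 kPa = 7029 Pa
41.02 kPa = 41020 Pa
3.186 kPa = 3186 Pa
46.25 GPa = 46250000000 Pa

3.186 kPa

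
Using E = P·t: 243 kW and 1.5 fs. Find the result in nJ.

0.3645 nJ

243 × 10³ × 1.5 × 10⁻¹⁵ = 364.5 × 10⁻¹² J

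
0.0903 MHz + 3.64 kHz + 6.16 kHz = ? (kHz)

In kHz:
  0.0903 MHz = 0.0903 × 10³ kHz = 90.3
  3.64 kHz → 3.64
  6.16 kHz → 6.16
Sum: 90.3 + 3.64 + 6.16 = 100.1

100.1 kHz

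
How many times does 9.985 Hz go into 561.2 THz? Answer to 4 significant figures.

56200000000000

(561.2 × 10¹²) / (9.985) = 56.204 × 10¹²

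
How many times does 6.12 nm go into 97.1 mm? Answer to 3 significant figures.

15900000

(97.1e-3) / (6.12e-9) = 15.87e6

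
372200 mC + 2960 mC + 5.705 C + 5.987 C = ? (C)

In C:
  372200 mC = 372200 × 10⁻³ C = 372.2
  2960 mC = 2960 × 10⁻³ C = 2.96
  5.705 C → 5.705
  5.987 C → 5.987
Sum: 372.2 + 2.96 + 5.705 + 5.987 = 386.852

386.852 C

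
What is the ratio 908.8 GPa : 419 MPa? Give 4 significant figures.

(908.8 × 10⁹) / (419 × 10⁶) = 2.169 × 10³

2169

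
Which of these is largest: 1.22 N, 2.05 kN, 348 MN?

348 MN

1.22 N = 1.22 N
2.05 kN = 2050 N
348 MN = 348000000 N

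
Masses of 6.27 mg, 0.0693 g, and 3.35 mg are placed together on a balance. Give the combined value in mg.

In mg:
  6.27 mg → 6.27
  0.0693 g = 0.0693 × 10³ mg = 69.3
  3.35 mg → 3.35
Sum: 6.27 + 69.3 + 3.35 = 78.92

78.92 mg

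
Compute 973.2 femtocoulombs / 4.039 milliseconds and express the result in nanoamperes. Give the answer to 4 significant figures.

0.2410 nanoamperes

(973.2 × 10⁻¹⁵) / (4.039 × 10⁻³) = 240.951 × 10⁻¹² A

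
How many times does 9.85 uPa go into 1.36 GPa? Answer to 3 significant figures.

(1.36 × 10⁹) / (9.85 × 10⁻⁶) = 0.1381 × 10¹⁵

138000000000000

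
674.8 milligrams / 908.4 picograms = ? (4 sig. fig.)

742800000

(674.8e-3) / (908.4e-12) = 0.74284e9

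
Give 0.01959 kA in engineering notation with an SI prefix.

19.59 A

= 19.59 A; mantissa already in [1, 1000).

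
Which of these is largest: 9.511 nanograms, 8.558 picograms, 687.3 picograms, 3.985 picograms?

9.511 nanograms

9.511 nanograms = 0.000000009511 grams
8.558 picograms = 0.000000000008558 grams
687.3 picograms = 0.0000000006873 grams
3.985 picograms = 0.000000000003985 grams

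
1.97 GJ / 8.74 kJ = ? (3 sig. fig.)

225000

(1.97e9) / (8.74e3) = 0.2254e6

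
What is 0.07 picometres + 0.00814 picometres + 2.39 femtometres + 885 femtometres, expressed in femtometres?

In femtometres:
  0.07 picometres = 0.07 × 10³ femtometres = 70
  0.00814 picometres = 0.00814 × 10³ femtometres = 8.14
  2.39 femtometres → 2.39
  885 femtometres → 885
Sum: 70 + 8.14 + 2.39 + 885 = 965.53

965.53 femtometres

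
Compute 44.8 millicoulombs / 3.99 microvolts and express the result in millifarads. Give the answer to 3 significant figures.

11200000 millifarads

(44.8e-3) / (3.99e-6) = 11.228e3 F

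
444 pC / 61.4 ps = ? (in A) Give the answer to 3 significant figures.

(444e-12) / (61.4e-12) = 7.2313 A

7.23 A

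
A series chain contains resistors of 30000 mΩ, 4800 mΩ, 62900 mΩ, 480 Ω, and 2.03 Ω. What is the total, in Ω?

In Ω:
  30000 mΩ = 30000e-3 Ω = 30
  4800 mΩ = 4800e-3 Ω = 4.8
  62900 mΩ = 62900e-3 Ω = 62.9
  480 Ω → 480
  2.03 Ω → 2.03
Sum: 30 + 4.8 + 62.9 + 480 + 2.03 = 579.73

579.73 Ω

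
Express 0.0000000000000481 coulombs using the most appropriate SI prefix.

= 48.1 × 10^-15 coulombs; 10^-15 is femto.

48.1 femtocoulombs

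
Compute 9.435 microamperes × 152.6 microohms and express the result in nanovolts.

1.439781 nanovolts

9.435e-6 × 152.6e-6 = 1439.781e-12 V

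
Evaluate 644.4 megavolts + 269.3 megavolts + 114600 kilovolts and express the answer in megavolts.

In megavolts:
  644.4 megavolts → 644.4
  269.3 megavolts → 269.3
  114600 kilovolts = 114600 × 10^-3 megavolts = 114.6
Sum: 644.4 + 269.3 + 114.6 = 1028.3

1028.3 megavolts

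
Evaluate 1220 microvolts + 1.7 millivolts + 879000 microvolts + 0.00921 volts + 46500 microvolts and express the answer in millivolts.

937.63 millivolts

In millivolts:
  1220 microvolts = 1220 × 10⁻³ millivolts = 1.22
  1.7 millivolts → 1.7
  879000 microvolts = 879000 × 10⁻³ millivolts = 879
  0.00921 volts = 0.00921 × 10³ millivolts = 9.21
  46500 microvolts = 46500 × 10⁻³ millivolts = 46.5
Sum: 1.22 + 1.7 + 879 + 9.21 + 46.5 = 937.63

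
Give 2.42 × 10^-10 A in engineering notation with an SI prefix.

= 242 × 10^-12 A; 10^-12 is pico.

242 pA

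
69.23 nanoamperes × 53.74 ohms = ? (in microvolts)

3.7204202 microvolts

69.23e-9 × 53.74 = 3720.4202e-9 V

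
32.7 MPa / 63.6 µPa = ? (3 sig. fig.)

514000000000

(32.7 × 10^6) / (63.6 × 10^-6) = 0.5142 × 10^12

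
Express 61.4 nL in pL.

61400 pL

nano = 10⁻⁹, pico = 10⁻¹²; factor is 10³.
61.4 × 10³ = 61400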